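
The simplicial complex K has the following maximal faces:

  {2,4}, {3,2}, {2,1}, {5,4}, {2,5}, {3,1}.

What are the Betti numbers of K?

b_0 = 1, b_1 = 2.

Fix the vertex order 1 < 2 < 3 < 4 < 5 and write every simplex with vertices in increasing order. Then dim K = 1 and the simplices of K are:

  0-simplices (5): [1], [2], [3], [4], [5]
  1-simplices (6): [1,2], [1,3], [2,3], [2,4], [2,5], [4,5]

Hence C_0 ≅ Z^5, C_1 ≅ Z^6.

The boundary map ∂_1: C_1 → C_0 maps an edge to its endpoints' difference, ∂[p,q] = q − p.
As a 5×6 matrix over Z this has rank 4, with invariant factors (1,1,1,1).

Reading off H_k = ker ∂_k / im ∂_{k+1}:

  H_0: rank C_0 − rank ∂_1 = 5 − 4 = 1, and the invariant factors of ∂_1 are all 1, so H_0 = Z.
  H_1: rank ker ∂_1 − rank ∂_2 = (6 − 4) − 0 = 2, and there is no ∂_2, so H_1 = Z^2.

(K is a triangulation of a wedge of 2 circles.)

Hence the Betti numbers are b_0 = 1, b_1 = 2.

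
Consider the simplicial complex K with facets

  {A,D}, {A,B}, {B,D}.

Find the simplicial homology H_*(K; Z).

K has 3 vertices, 3 edges.
rank ∂_0 = 0, rank ∂_1 = 2 ⇒ b_0 = 3 − 0 − 2 = 1; all invariant factors of ∂_1 are 1 so no torsion. So H_0 ≅ Z.
rank ∂_1 = 2, rank ∂_2 = 0 ⇒ b_1 = 3 − 2 − 0 = 1. So H_1 ≅ Z.

H_0 = Z,  H_1 = Z.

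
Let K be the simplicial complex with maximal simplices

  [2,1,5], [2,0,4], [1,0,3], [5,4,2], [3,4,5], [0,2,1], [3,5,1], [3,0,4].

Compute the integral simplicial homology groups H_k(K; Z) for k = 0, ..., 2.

We work with the vertex ordering 0 < 1 < 2 < 3 < 4 < 5. The simplices of K, each written with vertices in increasing order, are:

  0-simplices (6): [0], [1], [2], [3], [4], [5]
  1-simplices (12): [0,1], [0,2], [0,3], [0,4], [1,2], [1,3], [1,5], [2,4], [2,5], [3,4], [3,5], [4,5]
  2-simplices (8): [0,1,2], [0,1,3], [0,2,4], [0,3,4], [1,2,5], [1,3,5], [2,4,5], [3,4,5]

so the chain groups are C_0 ≅ Z^6, C_1 ≅ Z^12, C_2 ≅ Z^8.

Boundary ∂_1: C_1 → C_0 maps an edge to its endpoints' difference, ∂[p,q] = q − p. For instance
  ∂[0,1] = [1] − [0].
As a 6×12 matrix over Z this has rank 5, with invariant factors (1,1,1,1,1).

Boundary ∂_2: C_2 → C_1 maps a triangle to the signed sum of its edges. For instance
  ∂[1,3,5] = [3,5] − [1,5] + [1,3],
  ∂[0,3,4] = [3,4] − [0,4] + [0,3].
As a 12×8 matrix over Z this has rank 7, with invariant factors (1,1,1,1,1,1,1).

Computing H_k = (kernel of ∂_k) / (image of ∂_{k+1}):

  H_0: rank C_0 − rank ∂_1 = 6 − 5 = 1, and the invariant factors of ∂_1 are all 1, so H_0 ≅ Z.
  H_1: rank ker ∂_1 − rank ∂_2 = (12 − 5) − 7 = 0, and the invariant factors of ∂_2 are all 1, so H_1 ≅ 0.
  H_2: rank ker ∂_2 − rank ∂_3 = (8 − 7) − 0 = 1, and there is no ∂_3, so H_2 ≅ Z.

H_0 = Z,  H_1 = 0,  H_2 = Z.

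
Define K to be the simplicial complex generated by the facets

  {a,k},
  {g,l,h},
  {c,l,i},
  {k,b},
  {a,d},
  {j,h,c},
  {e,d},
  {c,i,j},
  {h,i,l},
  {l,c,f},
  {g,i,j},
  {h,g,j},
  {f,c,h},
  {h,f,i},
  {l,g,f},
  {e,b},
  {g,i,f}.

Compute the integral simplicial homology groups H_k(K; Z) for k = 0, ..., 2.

Take the total order a < b < c < d < e < f < g < h < i < j < k < l on the vertex set. Then K (dimension 2) consists of the simplices:

  0-simplices (12): a, b, c, d, e, f, g, h, i, j, k, l
  1-simplices (23): ad, ak, be, bk, cf, ch, ci, cj, cl, de, fg, fh, fi, fl, gh, gi, gj, gl, hi, hj, hl, ij, il
  2-simplices (12): cfh, cfl, chj, cij, cil, fgi, fgl, fhi, ghj, ghl, gij, hil

Hence C_0 ≅ Z^12, C_1 ≅ Z^23, C_2 ≅ Z^12.

The boundary map ∂_1: C_1 → C_0 is given by ∂[p,q] = [q] − [p]. For instance
  ∂hl = l − h.
The resulting 12×23 matrix has rank 10, and its Smith normal form has invariant factors (1,1,1,1,1,1,1,1,1,1).

∂_2: C_2 → C_1 maps a triangle to the signed sum of its edges. For instance
  ∂cil = il − cl + ci,
  ∂ghl = hl − gl + gh.
The resulting 23×12 matrix has rank 12, and its Smith normal form has invariant factors (1,1,1,1,1,1,1,1,1,1,1,2).

Now H_k = ker ∂_k / im ∂_{k+1}, so:

  H_0: rank C_0 − rank ∂_1 = 12 − 10 = 2, and the invariant factors of ∂_1 are all 1, so H_0 ≅ Z^2.
  H_1: rank ker ∂_1 − rank ∂_2 = (23 − 10) − 12 = 1, and ∂_2 has invariant factor 2 > 1, so H_1 ≅ Z ⊕ Z/2.
  H_2: rank ker ∂_2 − rank ∂_3 = (12 − 12) − 0 = 0, and there is no ∂_3, so H_2 ≅ 0.

(K is a triangulation of the disjoint union of the circle S^1 and the real projective plane RP^2.)

H_0 = Z^2,  H_1 = Z ⊕ Z/2,  H_2 = 0.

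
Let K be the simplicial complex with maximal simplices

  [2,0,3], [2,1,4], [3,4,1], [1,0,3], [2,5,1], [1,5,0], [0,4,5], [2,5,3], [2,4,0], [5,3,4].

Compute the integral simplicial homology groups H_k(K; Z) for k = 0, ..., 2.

H_0 = Z,  H_1 = Z/2,  H_2 = 0.

Take the total order 0 < 1 < 2 < 3 < 4 < 5 on the vertex set. Then K (dimension 2) consists of the simplices:

  0-simplices (6): [0], [1], [2], [3], [4], [5]
  1-simplices (15): [0,1], [0,2], [0,3], [0,4], [0,5], [1,2], [1,3], [1,4], [1,5], [2,3], [2,4], [2,5], [3,4], [3,5], [4,5]
  2-simplices (10): [0,1,3], [0,1,5], [0,2,3], [0,2,4], [0,4,5], [1,2,4], [1,2,5], [1,3,4], [2,3,5], [3,4,5]

giving chain groups C_0 ≅ Z^6, C_1 ≅ Z^15, C_2 ≅ Z^10.

Boundary ∂_1: C_1 → C_0 maps an edge to its endpoints' difference, ∂[p,q] = q − p. For instance
  ∂[1,5] = [5] − [1].
The resulting 6×15 matrix has rank 5, and its Smith normal form has invariant factors (1,1,1,1,1).

The boundary map ∂_2: C_2 → C_1 acts by ∂[p,q,r] = [q,r] − [p,r] + [p,q]. For instance
  ∂[0,1,5] = [1,5] − [0,5] + [0,1],
  ∂[1,2,5] = [2,5] − [1,5] + [1,2].
This gives a 15×10 integer matrix of rank 10; reducing to Smith normal form yields diagonal entries (1,1,1,1,1,1,1,1,1,2).

Computing H_k = (kernel of ∂_k) / (image of ∂_{k+1}):

  H_0: rank C_0 − rank ∂_1 = 6 − 5 = 1, and the invariant factors of ∂_1 are all 1, so H_0 ≅ Z.
  H_1: rank ker ∂_1 − rank ∂_2 = (15 − 5) − 10 = 0, and ∂_2 has invariant factor 2 > 1, so H_1 ≅ Z/2.
  H_2: rank ker ∂_2 − rank ∂_3 = (10 − 10) − 0 = 0, and there is no ∂_3, so H_2 ≅ 0.

(K is a triangulation of the real projective plane RP^2.)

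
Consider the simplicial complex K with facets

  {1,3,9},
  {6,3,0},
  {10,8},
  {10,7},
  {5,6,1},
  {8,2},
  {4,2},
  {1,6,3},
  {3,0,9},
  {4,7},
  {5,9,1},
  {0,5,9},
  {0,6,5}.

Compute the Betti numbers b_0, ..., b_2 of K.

b_0 = 2, b_1 = 1, b_2 = 1.

Order the vertices as 0 < 1 < 2 < 3 < 4 < 5 < 6 < 7 < 8 < 9 < 10. Listing each simplex with vertices in this order, K has dimension 2 with simplices:

  0-simplices (11): [0], [1], [2], [3], [4], [5], [6], [7], [8], [9], [10]
  1-simplices (17): [0,3], [0,5], [0,6], [0,9], [1,3], [1,5], [1,6], [1,9], [2,4], [2,8], [3,6], [3,9], [4,7], [5,6], [5,9], [7,10], [8,10]
  2-simplices (8): [0,3,6], [0,3,9], [0,5,6], [0,5,9], [1,3,6], [1,3,9], [1,5,6], [1,5,9]

giving chain groups C_0 ≅ Z^11, C_1 ≅ Z^17, C_2 ≅ Z^8.

∂_1: C_1 → C_0 maps an edge to its endpoints' difference, ∂[p,q] = q − p. For instance
  ∂[1,6] = [6] − [1].
The 11×17 boundary matrix has rank 9 and Smith normal form diag(1,1,1,1,1,1,1,1,1).

The boundary map ∂_2: C_2 → C_1 maps a triangle to the signed sum of its edges. For instance
  ∂[1,3,9] = [3,9] − [1,9] + [1,3],
  ∂[1,5,9] = [5,9] − [1,9] + [1,5].
As a 17×8 matrix over Z this has rank 7, with invariant factors (1,1,1,1,1,1,1).

Computing H_k = (kernel of ∂_k) / (image of ∂_{k+1}):

  H_0: rank C_0 − rank ∂_1 = 11 − 9 = 2, and the invariant factors of ∂_1 are all 1, so H_0 ≅ Z^2.
  H_1: rank ker ∂_1 − rank ∂_2 = (17 − 9) − 7 = 1, and the invariant factors of ∂_2 are all 1, so H_1 ≅ Z.
  H_2: rank ker ∂_2 − rank ∂_3 = (8 − 7) − 0 = 1, and there is no ∂_3, so H_2 ≅ Z.

As a check, the Euler characteristic is 11 − 17 + 8 = 2, which agrees with 2 − 1 + 1 = 2.

Hence the Betti numbers are b_0 = 2, b_1 = 1, b_2 = 1.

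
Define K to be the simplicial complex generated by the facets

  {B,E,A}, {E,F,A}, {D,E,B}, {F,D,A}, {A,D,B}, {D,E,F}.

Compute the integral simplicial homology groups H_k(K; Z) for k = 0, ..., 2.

H_0 = Z,  H_1 = 0,  H_2 = Z.

Take the total order A < B < D < E < F on the vertex set. Then K (dimension 2) consists of the simplices:

  0-simplices (5): A, B, D, E, F
  1-simplices (9): AB, AD, AE, AF, BD, BE, DE, DF, EF
  2-simplices (6): ABD, ABE, ADF, AEF, BDE, DEF

Hence C_0 ≅ Z^5, C_1 ≅ Z^9, C_2 ≅ Z^6.

Boundary ∂_1: C_1 → C_0 sends each edge [p,q] (with p < q) to q − p.
This gives a 5×9 integer matrix of rank 4; reducing to Smith normal form yields diagonal entries (1,1,1,1).

∂_2: C_2 → C_1 acts by ∂[p,q,r] = [q,r] − [p,r] + [p,q]. For instance
  ∂DEF = EF − DF + DE,
  ∂ABD = BD − AD + AB.
This gives a 9×6 integer matrix of rank 5; reducing to Smith normal form yields diagonal entries (1,1,1,1,1).

Reading off H_k = ker ∂_k / im ∂_{k+1}:

  H_0: rank C_0 − rank ∂_1 = 5 − 4 = 1, and the invariant factors of ∂_1 are all 1, so H_0 = Z.
  H_1: rank ker ∂_1 − rank ∂_2 = (9 − 4) − 5 = 0, and the invariant factors of ∂_2 are all 1, so H_1 = 0.
  H_2: rank ker ∂_2 − rank ∂_3 = (6 − 5) − 0 = 1, and there is no ∂_3, so H_2 = Z.

As a check, the Euler characteristic is 5 − 9 + 6 = 2, which agrees with 1 − 0 + 1 = 2.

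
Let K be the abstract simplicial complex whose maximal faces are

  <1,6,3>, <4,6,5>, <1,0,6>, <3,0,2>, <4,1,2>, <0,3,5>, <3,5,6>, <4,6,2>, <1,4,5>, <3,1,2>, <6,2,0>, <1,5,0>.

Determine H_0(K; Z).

We work with the vertex ordering 0 < 1 < 2 < 3 < 4 < 5 < 6. The simplices of K, each written with vertices in increasing order, are:

  0-simplices (7): [0], [1], [2], [3], [4], [5], [6]
  1-simplices (18): [0,1], [0,2], [0,3], [0,5], [0,6], [1,2], [1,3], [1,4], [1,5], [1,6], [2,3], [2,4], [2,6], [3,5], [3,6], [4,5], [4,6], [5,6]
  2-simplices (12): [0,1,5], [0,1,6], [0,2,3], [0,2,6], [0,3,5], [1,2,3], [1,2,4], [1,3,6], [1,4,5], [2,4,6], [3,5,6], [4,5,6]

giving chain groups C_0 ≅ Z^7, C_1 ≅ Z^18, C_2 ≅ Z^12.

∂_1: C_1 → C_0 is given by ∂[p,q] = [q] − [p].
This gives a 7×18 integer matrix of rank 6; reducing to Smith normal form yields diagonal entries (1,1,1,1,1,1).

The boundary map ∂_2: C_2 → C_1 maps a triangle to the signed sum of its edges. For instance
  ∂[2,4,6] = [4,6] − [2,6] + [2,4],
  ∂[0,1,5] = [1,5] − [0,5] + [0,1].
The resulting 18×12 matrix has rank 12, and its Smith normal form has invariant factors (1,1,1,1,1,1,1,1,1,1,1,2).

Computing H_k = (kernel of ∂_k) / (image of ∂_{k+1}):

  H_0: rank C_0 − rank ∂_1 = 7 − 6 = 1, and the invariant factors of ∂_1 are all 1, so H_0 ≅ Z.

H_0 = Z.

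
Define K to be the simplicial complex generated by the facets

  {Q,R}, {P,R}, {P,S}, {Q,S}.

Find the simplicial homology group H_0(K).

H_0 ≅ Z.

Fix the vertex order P < Q < R < S and write every simplex with vertices in increasing order. Then dim K = 1 and the simplices of K are:

  0-simplices (4): P, Q, R, S
  1-simplices (4): PR, PS, QR, QS

Hence C_0 ≅ Z^4, C_1 ≅ Z^4.

The boundary map ∂_1: C_1 → C_0 is given by ∂[p,q] = [q] − [p]. For instance
  ∂PR = R − P.
The 4×4 boundary matrix has rank 3 and Smith normal form diag(1,1,1).

Reading off H_k = ker ∂_k / im ∂_{k+1}:

  H_0: rank C_0 − rank ∂_1 = 4 − 3 = 1, and the invariant factors of ∂_1 are all 1, so H_0 ≅ Z.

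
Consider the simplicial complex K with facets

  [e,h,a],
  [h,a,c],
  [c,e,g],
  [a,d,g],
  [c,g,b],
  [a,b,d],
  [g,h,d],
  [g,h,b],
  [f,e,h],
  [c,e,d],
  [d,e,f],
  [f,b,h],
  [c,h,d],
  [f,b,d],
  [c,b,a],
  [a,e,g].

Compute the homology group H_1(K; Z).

H_1 ≅ Z^2.

Order the vertices as a < b < c < d < e < f < g < h. Listing each simplex with vertices in this order, K has dimension 2 with simplices:

  0-simplices (8): a, b, c, d, e, f, g, h
  1-simplices (24): ab, ac, ad, ae, ag, ah, bc, bd, bf, bg, bh, cd, ce, cg, ch, de, df, dg, dh, ef, eg, eh, fh, gh
  2-simplices (16): abc, abd, ach, adg, aeg, aeh, bcg, bdf, bfh, bgh, cde, cdh, ceg, def, dgh, efh

so the chain groups are C_0 ≅ Z^8, C_1 ≅ Z^24, C_2 ≅ Z^16.

The boundary map ∂_1: C_1 → C_0 is given by ∂[p,q] = [q] − [p].
The resulting 8×24 matrix has rank 7, and its Smith normal form has invariant factors (1,1,1,1,1,1,1).

Boundary ∂_2: C_2 → C_1 maps a triangle to the signed sum of its edges. For instance
  ∂ceg = eg − cg + ce,
  ∂bcg = cg − bg + bc.
This gives a 24×16 integer matrix of rank 15; reducing to Smith normal form yields diagonal entries (1,1,1,1,1,1,1,1,1,1,1,1,1,1,1).

From H_k ≅ ker(∂_k) / im(∂_{k+1}) we obtain:

  H_1: rank ker ∂_1 − rank ∂_2 = (24 − 7) − 15 = 2, and the invariant factors of ∂_2 are all 1, so H_1 ≅ Z^2.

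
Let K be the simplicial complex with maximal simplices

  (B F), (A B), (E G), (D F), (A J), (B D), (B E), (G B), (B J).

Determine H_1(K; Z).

H_1 = Z^3.

Order the vertices as A < B < D < E < F < G < J. Listing each simplex with vertices in this order, K has dimension 1 with simplices:

  0-simplices (7): A, B, D, E, F, G, J
  1-simplices (9): AB, AJ, BD, BE, BF, BG, BJ, DF, EG

so the chain groups are C_0 ≅ Z^7, C_1 ≅ Z^9.

Boundary ∂_1: C_1 → C_0 maps an edge to its endpoints' difference, ∂[p,q] = q − p. For instance
  ∂BG = G − B.
The 7×9 boundary matrix has rank 6 and Smith normal form diag(1,1,1,1,1,1).

Computing H_k = (kernel of ∂_k) / (image of ∂_{k+1}):

  H_1: rank ker ∂_1 − rank ∂_2 = (9 − 6) − 0 = 3, and there is no ∂_2, so H_1 = Z^3.

(K is a triangulation of a wedge of 3 circles.)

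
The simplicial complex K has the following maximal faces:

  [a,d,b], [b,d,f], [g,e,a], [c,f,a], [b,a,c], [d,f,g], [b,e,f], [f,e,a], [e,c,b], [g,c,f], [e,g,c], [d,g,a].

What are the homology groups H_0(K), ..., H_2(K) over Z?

K has 7 vertices, 18 edges, 12 triangles.
rank ∂_0 = 0, rank ∂_1 = 6 ⇒ b_0 = 7 − 0 − 6 = 1; all invariant factors of ∂_1 are 1 so no torsion. So H_0 = Z.
rank ∂_1 = 6, rank ∂_2 = 12 ⇒ b_1 = 18 − 6 − 12 = 0; ∂_2 has invariant factor(s) [2] giving torsion. So H_1 = Z/2Z.
rank ∂_2 = 12, rank ∂_3 = 0 ⇒ b_2 = 12 − 12 − 0 = 0. So H_2 = 0.

H_0 ≅ Z,  H_1 ≅ Z/2Z,  H_2 = 0.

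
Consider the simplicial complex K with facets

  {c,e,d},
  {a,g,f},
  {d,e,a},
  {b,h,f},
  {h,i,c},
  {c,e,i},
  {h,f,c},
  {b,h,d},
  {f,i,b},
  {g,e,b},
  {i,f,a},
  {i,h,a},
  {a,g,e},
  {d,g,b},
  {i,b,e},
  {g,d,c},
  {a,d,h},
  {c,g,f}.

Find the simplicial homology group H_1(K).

H_1 ≅ Z × Z/2.

Fix the vertex order a < b < c < d < e < f < g < h < i and write every simplex with vertices in increasing order. Then dim K = 2 and the simplices of K are:

  0-simplices (9): a, b, c, d, e, f, g, h, i
  1-simplices (27): ad, ae, af, ag, ah, ai, bd, be, bf, bg, bh, bi, cd, ce, cf, cg, ch, ci, de, dg, dh, eg, ei, fg, fh, fi, hi
  2-simplices (18): ade, adh, aeg, afg, afi, ahi, bdg, bdh, beg, bei, bfh, bfi, cde, cdg, cei, cfg, cfh, chi

Hence C_0 ≅ Z^9, C_1 ≅ Z^27, C_2 ≅ Z^18.

The boundary map ∂_1: C_1 → C_0 sends each edge [p,q] (with p < q) to q − p. For instance
  ∂ci = i − c.
As a 9×27 matrix over Z this has rank 8, with invariant factors (1,1,1,1,1,1,1,1).

The boundary map ∂_2: C_2 → C_1 sends each 2-simplex [p,q,r] to [q,r] − [p,r] + [p,q]. For instance
  ∂bdg = dg − bg + bd,
  ∂chi = hi − ci + ch.
The resulting 27×18 matrix has rank 18, and its Smith normal form has invariant factors (1,1,1,1,1,1,1,1,1,1,1,1,1,1,1,1,1,2).

Computing H_k = (kernel of ∂_k) / (image of ∂_{k+1}):

  H_1: rank ker ∂_1 − rank ∂_2 = (27 − 8) − 18 = 1, and ∂_2 has invariant factor 2 > 1, so H_1 ≅ Z × Z/2.

(K is a triangulation of the Klein bottle.)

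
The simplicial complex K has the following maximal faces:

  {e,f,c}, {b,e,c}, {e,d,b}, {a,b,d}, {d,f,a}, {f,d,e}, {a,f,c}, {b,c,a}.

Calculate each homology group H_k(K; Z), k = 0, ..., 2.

H_0 = Z,  H_1 = 0,  H_2 = Z.

We work with the vertex ordering a < b < c < d < e < f. The simplices of K, each written with vertices in increasing order, are:

  0-simplices (6): a, b, c, d, e, f
  1-simplices (12): ab, ac, ad, af, bc, bd, be, ce, cf, de, df, ef
  2-simplices (8): abc, abd, acf, adf, bce, bde, cef, def

Hence C_0 ≅ Z^6, C_1 ≅ Z^12, C_2 ≅ Z^8.

The boundary map ∂_1: C_1 → C_0 maps an edge to its endpoints' difference, ∂[p,q] = q − p. For instance
  ∂ce = e − c.
This gives a 6×12 integer matrix of rank 5; reducing to Smith normal form yields diagonal entries (1,1,1,1,1).

∂_2: C_2 → C_1 maps a triangle to the signed sum of its edges. For instance
  ∂bce = ce − be + bc,
  ∂abc = bc − ac + ab.
The 12×8 boundary matrix has rank 7 and Smith normal form diag(1,1,1,1,1,1,1).

Reading off H_k = ker ∂_k / im ∂_{k+1}:

  H_0: rank C_0 − rank ∂_1 = 6 − 5 = 1, and the invariant factors of ∂_1 are all 1, so H_0 = Z.
  H_1: rank ker ∂_1 − rank ∂_2 = (12 − 5) − 7 = 0, and the invariant factors of ∂_2 are all 1, so H_1 = 0.
  H_2: rank ker ∂_2 − rank ∂_3 = (8 − 7) − 0 = 1, and there is no ∂_3, so H_2 = Z.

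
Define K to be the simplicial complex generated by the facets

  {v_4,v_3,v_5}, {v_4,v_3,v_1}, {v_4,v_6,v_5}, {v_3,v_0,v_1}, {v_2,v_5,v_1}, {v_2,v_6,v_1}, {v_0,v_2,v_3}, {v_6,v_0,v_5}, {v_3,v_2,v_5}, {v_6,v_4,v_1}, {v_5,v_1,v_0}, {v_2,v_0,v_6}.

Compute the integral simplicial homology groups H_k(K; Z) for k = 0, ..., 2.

H_0 = Z,  H_1 = Z/2Z,  H_2 = 0.

Fix the vertex order v_0 < v_1 < v_2 < v_3 < v_4 < v_5 < v_6 and write every simplex with vertices in increasing order. Then dim K = 2 and the simplices of K are:

  0-simplices (7): [v_0], [v_1], [v_2], [v_3], [v_4], [v_5], [v_6]
  1-simplices (18): (18 of them)
  2-simplices (12): (12 of them)

Hence C_0 ≅ Z^7, C_1 ≅ Z^18, C_2 ≅ Z^12.

∂_1: C_1 → C_0 maps an edge to its endpoints' difference, ∂[p,q] = q − p.
The 7×18 boundary matrix has rank 6 and Smith normal form diag(1,1,1,1,1,1).

The boundary map ∂_2: C_2 → C_1 sends each 2-simplex [p,q,r] to [q,r] − [p,r] + [p,q]. For instance
  ∂[v_0,v_2,v_6] = [v_2,v_6] − [v_0,v_6] + [v_0,v_2],
  ∂[v_0,v_1,v_5] = [v_1,v_5] − [v_0,v_5] + [v_0,v_1].
The 18×12 boundary matrix has rank 12 and Smith normal form diag(1,1,1,1,1,1,1,1,1,1,1,2).

Reading off H_k = ker ∂_k / im ∂_{k+1}:

  H_0: rank C_0 − rank ∂_1 = 7 − 6 = 1, and the invariant factors of ∂_1 are all 1, so H_0 = Z.
  H_1: rank ker ∂_1 − rank ∂_2 = (18 − 6) − 12 = 0, and ∂_2 has invariant factor 2 > 1, so H_1 = Z/2Z.
  H_2: rank ker ∂_2 − rank ∂_3 = (12 − 12) − 0 = 0, and there is no ∂_3, so H_2 = 0.

As a check, the Euler characteristic is 7 − 18 + 12 = 1, which agrees with 1 − 0 + 0 = 1.
(K is a triangulation of the real projective plane RP^2.)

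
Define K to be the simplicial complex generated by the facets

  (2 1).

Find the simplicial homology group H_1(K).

Take the total order 1 < 2 on the vertex set. Then K (dimension 1) consists of the simplices:

  0-simplices (2): [1], [2]
  1-simplices (1): [1,2]

so the chain groups are C_0 ≅ Z^2, C_1 ≅ Z^1.

∂_1: C_1 → C_0 is given by ∂[p,q] = [q] − [p]. For instance
  ∂[1,2] = [2] − [1].
As a 2×1 matrix over Z this has rank 1, with invariant factors (1).

Reading off H_k = ker ∂_k / im ∂_{k+1}:

  H_1: rank ker ∂_1 − rank ∂_2 = (1 − 1) − 0 = 0, and there is no ∂_2, so H_1 ≅ 0.

H_1 = 0.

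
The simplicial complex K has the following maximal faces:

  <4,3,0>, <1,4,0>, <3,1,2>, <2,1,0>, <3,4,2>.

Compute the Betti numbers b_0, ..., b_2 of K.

K has 5 vertices, 10 edges, 5 triangles.
rank ∂_0 = 0, rank ∂_1 = 4 ⇒ b_0 = 5 − 0 − 4 = 1; all invariant factors of ∂_1 are 1 so no torsion. So H_0 = Z.
rank ∂_1 = 4, rank ∂_2 = 5 ⇒ b_1 = 10 − 4 − 5 = 1; all invariant factors of ∂_2 are 1 so no torsion. So H_1 = Z.
rank ∂_2 = 5, rank ∂_3 = 0 ⇒ b_2 = 5 − 5 − 0 = 0. So H_2 = 0.

b_0 = 1, b_1 = 1, b_2 = 0.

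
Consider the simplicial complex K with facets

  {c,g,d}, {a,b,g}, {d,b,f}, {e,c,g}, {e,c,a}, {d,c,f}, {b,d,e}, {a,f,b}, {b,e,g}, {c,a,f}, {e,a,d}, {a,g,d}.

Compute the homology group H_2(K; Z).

Fix the vertex order a < b < c < d < e < f < g and write every simplex with vertices in increasing order. Then dim K = 2 and the simplices of K are:

  0-simplices (7): a, b, c, d, e, f, g
  1-simplices (18): ab, ac, ad, ae, af, ag, bd, be, bf, bg, cd, ce, cf, cg, de, df, dg, eg
  2-simplices (12): abf, abg, ace, acf, ade, adg, bde, bdf, beg, cdf, cdg, ceg

Hence C_0 ≅ Z^7, C_1 ≅ Z^18, C_2 ≅ Z^12.

The boundary map ∂_1: C_1 → C_0 is given by ∂[p,q] = [q] − [p].
The resulting 7×18 matrix has rank 6, and its Smith normal form has invariant factors (1,1,1,1,1,1).

The boundary map ∂_2: C_2 → C_1 sends each 2-simplex [p,q,r] to [q,r] − [p,r] + [p,q]. For instance
  ∂abf = bf − af + ab,
  ∂abg = bg − ag + ab.
As a 18×12 matrix over Z this has rank 12, with invariant factors (1,1,1,1,1,1,1,1,1,1,1,2).

Reading off H_k = ker ∂_k / im ∂_{k+1}:

  H_2: rank ker ∂_2 − rank ∂_3 = (12 − 12) − 0 = 0, and there is no ∂_3, so H_2 ≅ 0.

H_2 = 0.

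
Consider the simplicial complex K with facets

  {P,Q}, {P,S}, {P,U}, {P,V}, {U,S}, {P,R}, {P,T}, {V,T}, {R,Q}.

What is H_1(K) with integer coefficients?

We work with the vertex ordering P < Q < R < S < T < U < V. The simplices of K, each written with vertices in increasing order, are:

  0-simplices (7): P, Q, R, S, T, U, V
  1-simplices (9): PQ, PR, PS, PT, PU, PV, QR, SU, TV

so the chain groups are C_0 ≅ Z^7, C_1 ≅ Z^9.

Boundary ∂_1: C_1 → C_0 is given by ∂[p,q] = [q] − [p]. For instance
  ∂TV = V − T.
The 7×9 boundary matrix has rank 6 and Smith normal form diag(1,1,1,1,1,1).

From H_k ≅ ker(∂_k) / im(∂_{k+1}) we obtain:

  H_1: rank ker ∂_1 − rank ∂_2 = (9 − 6) − 0 = 3, and there is no ∂_2, so H_1 = Z^3.

(K is a triangulation of a wedge of 3 circles.)

H_1 ≅ Z^3.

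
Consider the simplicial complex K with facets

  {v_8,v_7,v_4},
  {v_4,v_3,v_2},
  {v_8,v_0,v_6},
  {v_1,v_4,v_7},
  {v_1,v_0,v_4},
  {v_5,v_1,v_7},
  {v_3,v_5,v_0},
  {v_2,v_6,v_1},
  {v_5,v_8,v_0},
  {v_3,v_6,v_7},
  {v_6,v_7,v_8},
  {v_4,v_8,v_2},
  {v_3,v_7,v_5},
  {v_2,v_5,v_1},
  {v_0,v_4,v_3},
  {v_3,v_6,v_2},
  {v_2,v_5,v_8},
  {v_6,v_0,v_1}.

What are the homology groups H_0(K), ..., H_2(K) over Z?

We work with the vertex ordering v_0 < v_1 < v_2 < v_3 < v_4 < v_5 < v_6 < v_7 < v_8. The simplices of K, each written with vertices in increasing order, are:

  0-simplices (9): [v_0], [v_1], [v_2], [v_3], [v_4], [v_5], [v_6], [v_7], [v_8]
  1-simplices (27): (27 of them)
  2-simplices (18): (18 of them)

so the chain groups are C_0 ≅ Z^9, C_1 ≅ Z^27, C_2 ≅ Z^18.

The boundary map ∂_1: C_1 → C_0 maps an edge to its endpoints' difference, ∂[p,q] = q − p.
This gives a 9×27 integer matrix of rank 8; reducing to Smith normal form yields diagonal entries (1,1,1,1,1,1,1,1).

∂_2: C_2 → C_1 sends each 2-simplex [p,q,r] to [q,r] − [p,r] + [p,q]. For instance
  ∂[v_0,v_6,v_8] = [v_6,v_8] − [v_0,v_8] + [v_0,v_6],
  ∂[v_0,v_5,v_8] = [v_5,v_8] − [v_0,v_8] + [v_0,v_5].
This gives a 27×18 integer matrix of rank 17; reducing to Smith normal form yields diagonal entries (1,1,1,1,1,1,1,1,1,1,1,1,1,1,1,1,1).

Now H_k = ker ∂_k / im ∂_{k+1}, so:

  H_0: rank C_0 − rank ∂_1 = 9 − 8 = 1, and the invariant factors of ∂_1 are all 1, so H_0 = Z.
  H_1: rank ker ∂_1 − rank ∂_2 = (27 − 8) − 17 = 2, and the invariant factors of ∂_2 are all 1, so H_1 = Z^2.
  H_2: rank ker ∂_2 − rank ∂_3 = (18 − 17) − 0 = 1, and there is no ∂_3, so H_2 = Z.

As a check, the Euler characteristic is 9 − 27 + 18 = 0, which agrees with 1 − 2 + 1 = 0.
(K is a triangulation of the torus T^2.)

H_0 = Z,  H_1 = Z^2,  H_2 = Z.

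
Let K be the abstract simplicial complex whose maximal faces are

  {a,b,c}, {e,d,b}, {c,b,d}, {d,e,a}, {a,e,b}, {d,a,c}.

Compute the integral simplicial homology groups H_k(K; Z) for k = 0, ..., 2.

H_0 = Z,  H_1 = 0,  H_2 = Z.

Order the vertices as a < b < c < d < e. Listing each simplex with vertices in this order, K has dimension 2 with simplices:

  0-simplices (5): a, b, c, d, e
  1-simplices (9): ab, ac, ad, ae, bc, bd, be, cd, de
  2-simplices (6): abc, abe, acd, ade, bcd, bde

Hence C_0 ≅ Z^5, C_1 ≅ Z^9, C_2 ≅ Z^6.

∂_1: C_1 → C_0 maps an edge to its endpoints' difference, ∂[p,q] = q − p. For instance
  ∂bd = d − b.
As a 5×9 matrix over Z this has rank 4, with invariant factors (1,1,1,1).

The boundary map ∂_2: C_2 → C_1 sends each 2-simplex [p,q,r] to [q,r] − [p,r] + [p,q]. For instance
  ∂abe = be − ae + ab,
  ∂bcd = cd − bd + bc.
The 9×6 boundary matrix has rank 5 and Smith normal form diag(1,1,1,1,1).

Reading off H_k = ker ∂_k / im ∂_{k+1}:

  H_0: rank C_0 − rank ∂_1 = 5 − 4 = 1, and the invariant factors of ∂_1 are all 1, so H_0 ≅ Z.
  H_1: rank ker ∂_1 − rank ∂_2 = (9 − 4) − 5 = 0, and the invariant factors of ∂_2 are all 1, so H_1 ≅ 0.
  H_2: rank ker ∂_2 − rank ∂_3 = (6 − 5) − 0 = 1, and there is no ∂_3, so H_2 ≅ Z.

As a check, the Euler characteristic is 5 − 9 + 6 = 2, which agrees with 1 − 0 + 1 = 2.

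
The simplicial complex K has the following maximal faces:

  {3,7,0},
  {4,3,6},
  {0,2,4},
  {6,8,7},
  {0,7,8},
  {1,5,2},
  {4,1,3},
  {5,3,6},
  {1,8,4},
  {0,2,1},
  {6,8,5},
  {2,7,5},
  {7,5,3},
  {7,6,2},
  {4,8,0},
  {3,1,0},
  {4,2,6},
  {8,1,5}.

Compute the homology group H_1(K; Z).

H_1 ≅ Z ⊕ Z/2.

Order the vertices as 0 < 1 < 2 < 3 < 4 < 5 < 6 < 7 < 8. Listing each simplex with vertices in this order, K has dimension 2 with simplices:

  0-simplices (9): [0], [1], [2], [3], [4], [5], [6], [7], [8]
  1-simplices (27): (27 of them)
  2-simplices (18): [0,1,2], [0,1,3], [0,2,4], [0,3,7], [0,4,8], [0,7,8], [1,2,5], [1,3,4], [1,4,8], [1,5,8], [2,4,6], [2,5,7], [2,6,7], [3,4,6], [3,5,6], [3,5,7], [5,6,8], [6,7,8]

Hence C_0 ≅ Z^9, C_1 ≅ Z^27, C_2 ≅ Z^18.

∂_1: C_1 → C_0 sends each edge [p,q] (with p < q) to q − p. For instance
  ∂[1,4] = [4] − [1].
The resulting 9×27 matrix has rank 8, and its Smith normal form has invariant factors (1,1,1,1,1,1,1,1).

The boundary map ∂_2: C_2 → C_1 maps a triangle to the signed sum of its edges. For instance
  ∂[6,7,8] = [7,8] − [6,8] + [6,7],
  ∂[0,1,3] = [1,3] − [0,3] + [0,1].
The 27×18 boundary matrix has rank 18 and Smith normal form diag(1,1,1,1,1,1,1,1,1,1,1,1,1,1,1,1,1,2).

Now H_k = ker ∂_k / im ∂_{k+1}, so:

  H_1: rank ker ∂_1 − rank ∂_2 = (27 − 8) − 18 = 1, and ∂_2 has invariant factor 2 > 1, so H_1 = Z ⊕ Z/2.

(K is a triangulation of the Klein bottle.)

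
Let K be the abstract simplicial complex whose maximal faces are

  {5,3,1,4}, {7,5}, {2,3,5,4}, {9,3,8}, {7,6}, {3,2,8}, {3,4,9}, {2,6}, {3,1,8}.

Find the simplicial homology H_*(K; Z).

H_0 = Z,  H_1 = Z,  H_2 = 0,  H_3 = 0.

K has 9 vertices, 18 edges, 11 triangles, 2 3-simplices.
rank ∂_0 = 0, rank ∂_1 = 8 ⇒ b_0 = 9 − 0 − 8 = 1; all invariant factors of ∂_1 are 1 so no torsion. So H_0 = Z.
rank ∂_1 = 8, rank ∂_2 = 9 ⇒ b_1 = 18 − 8 − 9 = 1; all invariant factors of ∂_2 are 1 so no torsion. So H_1 = Z.
rank ∂_2 = 9, rank ∂_3 = 2 ⇒ b_2 = 11 − 9 − 2 = 0; all invariant factors of ∂_3 are 1 so no torsion. So H_2 = 0.
rank ∂_3 = 2, rank ∂_4 = 0 ⇒ b_3 = 2 − 2 − 0 = 0. So H_3 = 0.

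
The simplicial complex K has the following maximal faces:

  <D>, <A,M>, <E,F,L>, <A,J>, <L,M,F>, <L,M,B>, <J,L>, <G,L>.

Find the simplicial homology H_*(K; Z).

Take the total order A < B < D < E < F < G < J < L < M on the vertex set. Then K (dimension 2) consists of the simplices:

  0-simplices (9): A, B, D, E, F, G, J, L, M
  1-simplices (11): AJ, AM, BL, BM, EF, EL, FL, FM, GL, JL, LM
  2-simplices (3): BLM, EFL, FLM

so the chain groups are C_0 ≅ Z^9, C_1 ≅ Z^11, C_2 ≅ Z^3.

The boundary map ∂_1: C_1 → C_0 maps an edge to its endpoints' difference, ∂[p,q] = q − p.
This gives a 9×11 integer matrix of rank 7; reducing to Smith normal form yields diagonal entries (1,1,1,1,1,1,1).

∂_2: C_2 → C_1 maps a triangle to the signed sum of its edges. For instance
  ∂FLM = LM − FM + FL,
  ∂BLM = LM − BM + BL.
The 11×3 boundary matrix has rank 3 and Smith normal form diag(1,1,1).

Computing H_k = (kernel of ∂_k) / (image of ∂_{k+1}):

  H_0: rank C_0 − rank ∂_1 = 9 − 7 = 2, and the invariant factors of ∂_1 are all 1, so H_0 ≅ Z^2.
  H_1: rank ker ∂_1 − rank ∂_2 = (11 − 7) − 3 = 1, and the invariant factors of ∂_2 are all 1, so H_1 ≅ Z.
  H_2: rank ker ∂_2 − rank ∂_3 = (3 − 3) − 0 = 0, and there is no ∂_3, so H_2 ≅ 0.

H_0 ≅ Z^2,  H_1 ≅ Z,  H_2 = 0.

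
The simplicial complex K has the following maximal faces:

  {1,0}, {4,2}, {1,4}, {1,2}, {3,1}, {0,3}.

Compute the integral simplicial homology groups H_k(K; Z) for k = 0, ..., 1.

We work with the vertex ordering 0 < 1 < 2 < 3 < 4. The simplices of K, each written with vertices in increasing order, are:

  0-simplices (5): [0], [1], [2], [3], [4]
  1-simplices (6): [0,1], [0,3], [1,2], [1,3], [1,4], [2,4]

so the chain groups are C_0 ≅ Z^5, C_1 ≅ Z^6.

The boundary map ∂_1: C_1 → C_0 sends each edge [p,q] (with p < q) to q − p.
As a 5×6 matrix over Z this has rank 4, with invariant factors (1,1,1,1).

Now H_k = ker ∂_k / im ∂_{k+1}, so:

  H_0: rank C_0 − rank ∂_1 = 5 − 4 = 1, and the invariant factors of ∂_1 are all 1, so H_0 = Z.
  H_1: rank ker ∂_1 − rank ∂_2 = (6 − 4) − 0 = 2, and there is no ∂_2, so H_1 = Z^2.

As a check, the Euler characteristic is 5 − 6 = -1, which agrees with 1 − 2 = -1.

H_0 ≅ Z,  H_1 ≅ Z^2.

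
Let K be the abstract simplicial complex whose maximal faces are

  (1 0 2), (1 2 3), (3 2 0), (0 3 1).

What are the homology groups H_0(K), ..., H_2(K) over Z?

H_0 ≅ Z,  H_1 = 0,  H_2 ≅ Z.

Fix the vertex order 0 < 1 < 2 < 3 and write every simplex with vertices in increasing order. Then dim K = 2 and the simplices of K are:

  0-simplices (4): [0], [1], [2], [3]
  1-simplices (6): [0,1], [0,2], [0,3], [1,2], [1,3], [2,3]
  2-simplices (4): [0,1,2], [0,1,3], [0,2,3], [1,2,3]

so the chain groups are C_0 ≅ Z^4, C_1 ≅ Z^6, C_2 ≅ Z^4.

∂_1: C_1 → C_0 maps an edge to its endpoints' difference, ∂[p,q] = q − p.
This gives a 4×6 integer matrix of rank 3; reducing to Smith normal form yields diagonal entries (1,1,1).

The boundary map ∂_2: C_2 → C_1 maps a triangle to the signed sum of its edges. For instance
  ∂[0,1,3] = [1,3] − [0,3] + [0,1],
  ∂[0,1,2] = [1,2] − [0,2] + [0,1].
This gives a 6×4 integer matrix of rank 3; reducing to Smith normal form yields diagonal entries (1,1,1).

Reading off H_k = ker ∂_k / im ∂_{k+1}:

  H_0: rank C_0 − rank ∂_1 = 4 − 3 = 1, and the invariant factors of ∂_1 are all 1, so H_0 ≅ Z.
  H_1: rank ker ∂_1 − rank ∂_2 = (6 − 3) − 3 = 0, and the invariant factors of ∂_2 are all 1, so H_1 ≅ 0.
  H_2: rank ker ∂_2 − rank ∂_3 = (4 − 3) − 0 = 1, and there is no ∂_3, so H_2 ≅ Z.

As a check, the Euler characteristic is 4 − 6 + 4 = 2, which agrees with 1 − 0 + 1 = 2.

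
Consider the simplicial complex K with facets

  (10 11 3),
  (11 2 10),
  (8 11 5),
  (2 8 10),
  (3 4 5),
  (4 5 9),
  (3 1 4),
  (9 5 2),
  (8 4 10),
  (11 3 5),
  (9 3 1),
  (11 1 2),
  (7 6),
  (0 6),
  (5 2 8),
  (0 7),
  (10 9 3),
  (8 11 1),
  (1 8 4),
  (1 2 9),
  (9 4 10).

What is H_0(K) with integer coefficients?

K has 12 vertices, 30 edges, 18 triangles.
rank ∂_0 = 0, rank ∂_1 = 10 ⇒ b_0 = 12 − 0 − 10 = 2; all invariant factors of ∂_1 are 1 so no torsion. So H_0 ≅ Z^2.

H_0 ≅ Z^2.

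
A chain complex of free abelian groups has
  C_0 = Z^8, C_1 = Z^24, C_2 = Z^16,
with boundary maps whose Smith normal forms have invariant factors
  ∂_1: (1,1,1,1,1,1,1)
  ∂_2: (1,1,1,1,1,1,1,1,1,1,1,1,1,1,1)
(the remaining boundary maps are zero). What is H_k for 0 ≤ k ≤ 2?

H_0: b_0 = 8 − 0 − 7 = 1; torsion from ∂_1 factors > 1: none. So H_0 ≅ Z.
H_1: b_1 = 24 − 7 − 15 = 2; torsion from ∂_2 factors > 1: none. So H_1 ≅ Z^2.
H_2: b_2 = 16 − 15 − 0 = 1; torsion from ∂_3 factors > 1: none. So H_2 ≅ Z.

H_0 ≅ Z,  H_1 ≅ Z^2,  H_2 ≅ Z.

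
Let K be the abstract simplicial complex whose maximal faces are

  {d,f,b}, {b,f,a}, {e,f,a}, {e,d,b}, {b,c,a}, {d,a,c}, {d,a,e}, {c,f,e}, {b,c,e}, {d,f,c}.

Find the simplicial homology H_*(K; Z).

K has 6 vertices, 15 edges, 10 triangles.
rank ∂_0 = 0, rank ∂_1 = 5 ⇒ b_0 = 6 − 0 − 5 = 1; all invariant factors of ∂_1 are 1 so no torsion. So H_0 ≅ Z.
rank ∂_1 = 5, rank ∂_2 = 10 ⇒ b_1 = 15 − 5 − 10 = 0; ∂_2 has invariant factor(s) [2] giving torsion. So H_1 ≅ Z/2.
rank ∂_2 = 10, rank ∂_3 = 0 ⇒ b_2 = 10 − 10 − 0 = 0. So H_2 ≅ 0.

H_0 = Z,  H_1 = Z/2,  H_2 = 0.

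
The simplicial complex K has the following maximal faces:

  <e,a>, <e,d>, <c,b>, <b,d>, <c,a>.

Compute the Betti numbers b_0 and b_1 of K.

b_0 = 1, b_1 = 1.

Take the total order a < b < c < d < e on the vertex set. Then K (dimension 1) consists of the simplices:

  0-simplices (5): a, b, c, d, e
  1-simplices (5): ac, ae, bc, bd, de

Hence C_0 ≅ Z^5, C_1 ≅ Z^5.

The boundary map ∂_1: C_1 → C_0 sends each edge [p,q] (with p < q) to q − p.
As a 5×5 matrix over Z this has rank 4, with invariant factors (1,1,1,1).

Computing H_k = (kernel of ∂_k) / (image of ∂_{k+1}):

  H_0: rank C_0 − rank ∂_1 = 5 − 4 = 1, and the invariant factors of ∂_1 are all 1, so H_0 ≅ Z.
  H_1: rank ker ∂_1 − rank ∂_2 = (5 − 4) − 0 = 1, and there is no ∂_2, so H_1 ≅ Z.

Hence the Betti numbers are b_0 = 1, b_1 = 1.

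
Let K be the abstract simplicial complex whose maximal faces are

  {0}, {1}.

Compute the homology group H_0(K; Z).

H_0 ≅ Z^2.

K has 2 vertices.
rank ∂_0 = 0, rank ∂_1 = 0 ⇒ b_0 = 2 − 0 − 0 = 2. So H_0 = Z^2.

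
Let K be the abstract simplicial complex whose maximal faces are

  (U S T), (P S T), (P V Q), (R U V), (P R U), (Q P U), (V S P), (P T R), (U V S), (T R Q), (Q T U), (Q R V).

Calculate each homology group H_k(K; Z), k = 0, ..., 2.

H_0 = Z,  H_1 = Z/2,  H_2 = 0.

K has 7 vertices, 18 edges, 12 triangles.
rank ∂_0 = 0, rank ∂_1 = 6 ⇒ b_0 = 7 − 0 − 6 = 1; all invariant factors of ∂_1 are 1 so no torsion. So H_0 = Z.
rank ∂_1 = 6, rank ∂_2 = 12 ⇒ b_1 = 18 − 6 − 12 = 0; ∂_2 has invariant factor(s) [2] giving torsion. So H_1 = Z/2.
rank ∂_2 = 12, rank ∂_3 = 0 ⇒ b_2 = 12 − 12 − 0 = 0. So H_2 = 0.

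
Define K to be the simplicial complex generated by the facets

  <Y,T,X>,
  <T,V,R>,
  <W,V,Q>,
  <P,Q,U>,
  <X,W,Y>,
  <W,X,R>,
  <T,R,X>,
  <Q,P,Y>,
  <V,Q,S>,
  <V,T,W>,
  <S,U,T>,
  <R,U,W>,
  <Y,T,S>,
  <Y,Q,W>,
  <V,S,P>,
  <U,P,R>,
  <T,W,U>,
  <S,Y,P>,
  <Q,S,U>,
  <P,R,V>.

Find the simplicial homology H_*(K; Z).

Take the total order P < Q < R < S < T < U < V < W < X < Y on the vertex set. Then K (dimension 2) consists of the simplices:

  0-simplices (10): P, Q, R, S, T, U, V, W, X, Y
  1-simplices (30): PQ, PR, PS, PU, PV, PY, QS, QU, QV, QW, QY, RT, RU, RV, RW, RX, ST, SU, SV, SY, TU, TV, TW, TX, TY, UW, VW, WX, WY, XY
  2-simplices (20): PQU, PQY, PRU, PRV, PSV, PSY, QSU, QSV, QVW, QWY, RTV, RTX, RUW, RWX, STU, STY, TUW, TVW, TXY, WXY

Hence C_0 ≅ Z^10, C_1 ≅ Z^30, C_2 ≅ Z^20.

The boundary map ∂_1: C_1 → C_0 is given by ∂[p,q] = [q] − [p]. For instance
  ∂QS = S − Q.
As a 10×30 matrix over Z this has rank 9, with invariant factors (1,1,1,1,1,1,1,1,1).

∂_2: C_2 → C_1 maps a triangle to the signed sum of its edges. For instance
  ∂RWX = WX − RX + RW,
  ∂PQU = QU − PU + PQ.
The resulting 30×20 matrix has rank 20, and its Smith normal form has invariant factors (1,1,1,1,1,1,1,1,1,1,1,1,1,1,1,1,1,1,1,2).

Reading off H_k = ker ∂_k / im ∂_{k+1}:

  H_0: rank C_0 − rank ∂_1 = 10 − 9 = 1, and the invariant factors of ∂_1 are all 1, so H_0 = Z.
  H_1: rank ker ∂_1 − rank ∂_2 = (30 − 9) − 20 = 1, and ∂_2 has invariant factor 2 > 1, so H_1 = Z ⊕ Z/2.
  H_2: rank ker ∂_2 − rank ∂_3 = (20 − 20) − 0 = 0, and there is no ∂_3, so H_2 = 0.

As a check, the Euler characteristic is 10 − 30 + 20 = 0, which agrees with 1 − 1 + 0 = 0.

H_0 = Z,  H_1 = Z ⊕ Z/2,  H_2 = 0.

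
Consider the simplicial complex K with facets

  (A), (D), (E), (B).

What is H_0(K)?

H_0 ≅ Z^4.

K has 4 vertices.
rank ∂_0 = 0, rank ∂_1 = 0 ⇒ b_0 = 4 − 0 − 0 = 4. So H_0 ≅ Z^4.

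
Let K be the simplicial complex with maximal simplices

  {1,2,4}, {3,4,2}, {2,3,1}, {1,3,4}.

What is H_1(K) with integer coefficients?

H_1 = 0.

We work with the vertex ordering 1 < 2 < 3 < 4. The simplices of K, each written with vertices in increasing order, are:

  0-simplices (4): [1], [2], [3], [4]
  1-simplices (6): [1,2], [1,3], [1,4], [2,3], [2,4], [3,4]
  2-simplices (4): [1,2,3], [1,2,4], [1,3,4], [2,3,4]

Hence C_0 ≅ Z^4, C_1 ≅ Z^6, C_2 ≅ Z^4.

Boundary ∂_1: C_1 → C_0 maps an edge to its endpoints' difference, ∂[p,q] = q − p. For instance
  ∂[1,2] = [2] − [1].
This gives a 4×6 integer matrix of rank 3; reducing to Smith normal form yields diagonal entries (1,1,1).

The boundary map ∂_2: C_2 → C_1 sends each 2-simplex [p,q,r] to [q,r] − [p,r] + [p,q]. For instance
  ∂[1,2,3] = [2,3] − [1,3] + [1,2],
  ∂[1,2,4] = [2,4] − [1,4] + [1,2].
The 6×4 boundary matrix has rank 3 and Smith normal form diag(1,1,1).

Now H_k = ker ∂_k / im ∂_{k+1}, so:

  H_1: rank ker ∂_1 − rank ∂_2 = (6 − 3) − 3 = 0, and the invariant factors of ∂_2 are all 1, so H_1 ≅ 0.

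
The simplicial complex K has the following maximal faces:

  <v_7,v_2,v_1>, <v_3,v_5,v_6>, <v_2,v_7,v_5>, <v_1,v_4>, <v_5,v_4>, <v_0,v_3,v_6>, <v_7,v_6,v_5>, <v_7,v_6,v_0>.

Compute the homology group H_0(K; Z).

H_0 ≅ Z.

Fix the vertex order v_0 < v_1 < v_2 < v_3 < v_4 < v_5 < v_6 < v_7 and write every simplex with vertices in increasing order. Then dim K = 2 and the simplices of K are:

  0-simplices (8): [v_0], [v_1], [v_2], [v_3], [v_4], [v_5], [v_6], [v_7]
  1-simplices (14): [v_0,v_3], [v_0,v_6], [v_0,v_7], [v_1,v_2], [v_1,v_4], [v_1,v_7], [v_2,v_5], [v_2,v_7], [v_3,v_5], [v_3,v_6], [v_4,v_5], [v_5,v_6], [v_5,v_7], [v_6,v_7]
  2-simplices (6): [v_0,v_3,v_6], [v_0,v_6,v_7], [v_1,v_2,v_7], [v_2,v_5,v_7], [v_3,v_5,v_6], [v_5,v_6,v_7]

so the chain groups are C_0 ≅ Z^8, C_1 ≅ Z^14, C_2 ≅ Z^6.

Boundary ∂_1: C_1 → C_0 sends each edge [p,q] (with p < q) to q − p. For instance
  ∂[v_3,v_6] = [v_6] − [v_3].
The resulting 8×14 matrix has rank 7, and its Smith normal form has invariant factors (1,1,1,1,1,1,1).

∂_2: C_2 → C_1 maps a triangle to the signed sum of its edges. For instance
  ∂[v_2,v_5,v_7] = [v_5,v_7] − [v_2,v_7] + [v_2,v_5],
  ∂[v_0,v_6,v_7] = [v_6,v_7] − [v_0,v_7] + [v_0,v_6].
The 14×6 boundary matrix has rank 6 and Smith normal form diag(1,1,1,1,1,1).

Reading off H_k = ker ∂_k / im ∂_{k+1}:

  H_0: rank C_0 − rank ∂_1 = 8 − 7 = 1, and the invariant factors of ∂_1 are all 1, so H_0 ≅ Z.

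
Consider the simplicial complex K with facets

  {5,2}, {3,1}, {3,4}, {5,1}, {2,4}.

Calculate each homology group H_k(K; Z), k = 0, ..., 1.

Take the total order 1 < 2 < 3 < 4 < 5 on the vertex set. Then K (dimension 1) consists of the simplices:

  0-simplices (5): [1], [2], [3], [4], [5]
  1-simplices (5): [1,3], [1,5], [2,4], [2,5], [3,4]

so the chain groups are C_0 ≅ Z^5, C_1 ≅ Z^5.

Boundary ∂_1: C_1 → C_0 maps an edge to its endpoints' difference, ∂[p,q] = q − p. For instance
  ∂[1,3] = [3] − [1].
As a 5×5 matrix over Z this has rank 4, with invariant factors (1,1,1,1).

Reading off H_k = ker ∂_k / im ∂_{k+1}:

  H_0: rank C_0 − rank ∂_1 = 5 − 4 = 1, and the invariant factors of ∂_1 are all 1, so H_0 ≅ Z.
  H_1: rank ker ∂_1 − rank ∂_2 = (5 − 4) − 0 = 1, and there is no ∂_2, so H_1 ≅ Z.

H_0 ≅ Z,  H_1 ≅ Z.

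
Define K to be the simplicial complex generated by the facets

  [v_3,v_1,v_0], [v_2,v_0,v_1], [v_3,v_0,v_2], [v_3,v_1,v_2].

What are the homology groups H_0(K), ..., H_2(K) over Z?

Take the total order v_0 < v_1 < v_2 < v_3 on the vertex set. Then K (dimension 2) consists of the simplices:

  0-simplices (4): [v_0], [v_1], [v_2], [v_3]
  1-simplices (6): [v_0,v_1], [v_0,v_2], [v_0,v_3], [v_1,v_2], [v_1,v_3], [v_2,v_3]
  2-simplices (4): [v_0,v_1,v_2], [v_0,v_1,v_3], [v_0,v_2,v_3], [v_1,v_2,v_3]

so the chain groups are C_0 ≅ Z^4, C_1 ≅ Z^6, C_2 ≅ Z^4.

The boundary map ∂_1: C_1 → C_0 sends each edge [p,q] (with p < q) to q − p. For instance
  ∂[v_1,v_2] = [v_2] − [v_1].
As a 4×6 matrix over Z this has rank 3, with invariant factors (1,1,1).

∂_2: C_2 → C_1 sends each 2-simplex [p,q,r] to [q,r] − [p,r] + [p,q]. For instance
  ∂[v_0,v_1,v_2] = [v_1,v_2] − [v_0,v_2] + [v_0,v_1],
  ∂[v_0,v_2,v_3] = [v_2,v_3] − [v_0,v_3] + [v_0,v_2].
The resulting 6×4 matrix has rank 3, and its Smith normal form has invariant factors (1,1,1).

From H_k ≅ ker(∂_k) / im(∂_{k+1}) we obtain:

  H_0: rank C_0 − rank ∂_1 = 4 − 3 = 1, and the invariant factors of ∂_1 are all 1, so H_0 = Z.
  H_1: rank ker ∂_1 − rank ∂_2 = (6 − 3) − 3 = 0, and the invariant factors of ∂_2 are all 1, so H_1 = 0.
  H_2: rank ker ∂_2 − rank ∂_3 = (4 − 3) − 0 = 1, and there is no ∂_3, so H_2 = Z.

H_0 ≅ Z,  H_1 = 0,  H_2 ≅ Z.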